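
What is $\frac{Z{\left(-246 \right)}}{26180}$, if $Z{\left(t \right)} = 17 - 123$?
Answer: $- \frac{53}{13090} \approx -0.0040489$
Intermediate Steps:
$Z{\left(t \right)} = -106$
$\frac{Z{\left(-246 \right)}}{26180} = - \frac{106}{26180} = \left(-106\right) \frac{1}{26180} = - \frac{53}{13090}$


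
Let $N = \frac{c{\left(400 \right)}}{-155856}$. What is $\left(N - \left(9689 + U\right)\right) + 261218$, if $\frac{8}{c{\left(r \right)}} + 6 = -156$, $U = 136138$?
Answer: $\frac{364183688845}{3156084} \approx 1.1539 \cdot 10^{5}$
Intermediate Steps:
$c{\left(r \right)} = - \frac{4}{81}$ ($c{\left(r \right)} = \frac{8}{-6 - 156} = \frac{8}{-162} = 8 \left(- \frac{1}{162}\right) = - \frac{4}{81}$)
$N = \frac{1}{3156084}$ ($N = - \frac{4}{81 \left(-155856\right)} = \left(- \frac{4}{81}\right) \left(- \frac{1}{155856}\right) = \frac{1}{3156084} \approx 3.1685 \cdot 10^{-7}$)
$\left(N - \left(9689 + U\right)\right) + 261218 = \left(\frac{1}{3156084} - 145827\right) + 261218 = - \frac{460242261467}{3156084} + 261218 = \frac{364183688845}{3156084}$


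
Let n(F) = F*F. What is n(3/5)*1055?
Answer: 1899/5 ≈ 379.80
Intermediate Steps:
n(F) = F²
n(3/5)*1055 = (3/5)²*1055 = (3*(⅕))²*1055 = (⅗)²*1055 = (9/25)*1055 = 1899/5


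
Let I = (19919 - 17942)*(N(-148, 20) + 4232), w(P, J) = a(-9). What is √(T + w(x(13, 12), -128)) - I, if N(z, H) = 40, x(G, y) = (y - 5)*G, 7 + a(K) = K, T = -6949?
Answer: -8445744 + I*√6965 ≈ -8.4457e+6 + 83.457*I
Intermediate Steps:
a(K) = -7 + K
x(G, y) = G*(-5 + y) (x(G, y) = (-5 + y)*G = G*(-5 + y))
w(P, J) = -16 (w(P, J) = -7 - 9 = -16)
I = 8445744 (I = (19919 - 17942)*(40 + 4232) = 1977*4272 = 8445744)
√(T + w(x(13, 12), -128)) - I = √(-6949 - 16) - 1*8445744 = √(-6965) - 8445744 = I*√6965 - 8445744 = -8445744 + I*√6965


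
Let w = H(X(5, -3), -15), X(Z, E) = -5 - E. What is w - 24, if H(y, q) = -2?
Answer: -26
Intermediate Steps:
w = -2
w - 24 = -2 - 24 = -26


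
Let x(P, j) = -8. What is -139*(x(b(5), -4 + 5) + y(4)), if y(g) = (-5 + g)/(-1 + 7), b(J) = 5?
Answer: 6811/6 ≈ 1135.2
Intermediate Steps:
y(g) = -5/6 + g/6 (y(g) = (-5 + g)/6 = (-5 + g)*(1/6) = -5/6 + g/6)
-139*(x(b(5), -4 + 5) + y(4)) = -139*(-8 + (-5/6 + (1/6)*4)) = -139*(-8 + (-5/6 + 2/3)) = -139*(-8 - 1/6) = -139*(-49/6) = 6811/6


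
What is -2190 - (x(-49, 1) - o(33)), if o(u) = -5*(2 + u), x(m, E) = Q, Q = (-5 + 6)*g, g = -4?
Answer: -2361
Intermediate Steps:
Q = -4 (Q = (-5 + 6)*(-4) = 1*(-4) = -4)
x(m, E) = -4
o(u) = -10 - 5*u
-2190 - (x(-49, 1) - o(33)) = -2190 - (-4 - (-10 - 5*33)) = -2190 - (-4 - (-10 - 165)) = -2190 - (-4 - 1*(-175)) = -2190 - (-4 + 175) = -2190 - 1*171 = -2190 - 171 = -2361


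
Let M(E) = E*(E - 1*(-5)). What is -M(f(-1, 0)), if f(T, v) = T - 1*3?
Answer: 4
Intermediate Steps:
f(T, v) = -3 + T (f(T, v) = T - 3 = -3 + T)
M(E) = E*(5 + E) (M(E) = E*(E + 5) = E*(5 + E))
-M(f(-1, 0)) = -(-3 - 1)*(5 + (-3 - 1)) = -(-4)*(5 - 4) = -(-4) = -1*(-4) = 4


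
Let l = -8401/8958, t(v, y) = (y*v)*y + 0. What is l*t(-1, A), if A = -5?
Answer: 210025/8958 ≈ 23.446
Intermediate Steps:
t(v, y) = v*y² (t(v, y) = (v*y)*y + 0 = v*y² + 0 = v*y²)
l = -8401/8958 (l = -8401*1/8958 = -8401/8958 ≈ -0.93782)
l*t(-1, A) = -(-8401)*(-5)²/8958 = -(-8401)*25/8958 = -8401/8958*(-25) = 210025/8958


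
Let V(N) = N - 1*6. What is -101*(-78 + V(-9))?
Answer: 9393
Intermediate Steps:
V(N) = -6 + N (V(N) = N - 6 = -6 + N)
-101*(-78 + V(-9)) = -101*(-78 + (-6 - 9)) = -101*(-78 - 15) = -101*(-93) = 9393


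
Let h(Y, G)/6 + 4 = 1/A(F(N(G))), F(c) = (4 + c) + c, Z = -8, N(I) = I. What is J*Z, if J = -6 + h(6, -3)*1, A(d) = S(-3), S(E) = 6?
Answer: 232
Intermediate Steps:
F(c) = 4 + 2*c
A(d) = 6
h(Y, G) = -23 (h(Y, G) = -24 + 6/6 = -24 + 6*(⅙) = -24 + 1 = -23)
J = -29 (J = -6 - 23*1 = -6 - 23 = -29)
J*Z = -29*(-8) = 232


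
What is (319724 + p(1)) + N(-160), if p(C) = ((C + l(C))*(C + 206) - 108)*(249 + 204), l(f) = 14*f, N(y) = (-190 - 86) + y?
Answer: 1676929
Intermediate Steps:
N(y) = -276 + y
p(C) = -48924 + 6795*C*(206 + C) (p(C) = ((C + 14*C)*(C + 206) - 108)*(249 + 204) = ((15*C)*(206 + C) - 108)*453 = (15*C*(206 + C) - 108)*453 = (-108 + 15*C*(206 + C))*453 = -48924 + 6795*C*(206 + C))
(319724 + p(1)) + N(-160) = (319724 + (-48924 + 6795*1² + 1399770*1)) + (-276 - 160) = (319724 + (-48924 + 6795*1 + 1399770)) - 436 = (319724 + (-48924 + 6795 + 1399770)) - 436 = (319724 + 1357641) - 436 = 1677365 - 436 = 1676929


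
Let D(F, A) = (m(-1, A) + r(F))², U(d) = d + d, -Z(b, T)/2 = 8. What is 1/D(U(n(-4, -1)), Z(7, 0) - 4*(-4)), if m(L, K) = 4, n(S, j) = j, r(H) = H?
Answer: ¼ ≈ 0.25000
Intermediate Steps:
Z(b, T) = -16 (Z(b, T) = -2*8 = -16)
U(d) = 2*d
D(F, A) = (4 + F)²
1/D(U(n(-4, -1)), Z(7, 0) - 4*(-4)) = 1/((4 + 2*(-1))²) = 1/((4 - 2)²) = 1/(2²) = 1/4 = ¼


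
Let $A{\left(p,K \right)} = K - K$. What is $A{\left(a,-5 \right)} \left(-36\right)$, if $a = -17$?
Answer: $0$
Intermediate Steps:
$A{\left(p,K \right)} = 0$
$A{\left(a,-5 \right)} \left(-36\right) = 0 \left(-36\right) = 0$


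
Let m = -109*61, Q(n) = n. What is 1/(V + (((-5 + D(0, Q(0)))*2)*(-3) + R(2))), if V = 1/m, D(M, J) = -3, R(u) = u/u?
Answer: 6649/325800 ≈ 0.020408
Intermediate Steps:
R(u) = 1
m = -6649
V = -1/6649 (V = 1/(-6649) = -1/6649 ≈ -0.00015040)
1/(V + (((-5 + D(0, Q(0)))*2)*(-3) + R(2))) = 1/(-1/6649 + (((-5 - 3)*2)*(-3) + 1)) = 1/(-1/6649 + (-8*2*(-3) + 1)) = 1/(-1/6649 + (-16*(-3) + 1)) = 1/(-1/6649 + (48 + 1)) = 1/(-1/6649 + 49) = 1/(325800/6649) = 6649/325800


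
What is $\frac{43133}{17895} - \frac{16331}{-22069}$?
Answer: $\frac{1244145422}{394924755} \approx 3.1503$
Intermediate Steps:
$\frac{43133}{17895} - \frac{16331}{-22069} = 43133 \cdot \frac{1}{17895} - - \frac{16331}{22069} = \frac{43133}{17895} + \frac{16331}{22069} = \frac{1244145422}{394924755}$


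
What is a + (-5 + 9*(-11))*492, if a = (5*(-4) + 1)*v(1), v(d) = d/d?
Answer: -51187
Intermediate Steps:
v(d) = 1
a = -19 (a = (5*(-4) + 1)*1 = (-20 + 1)*1 = -19*1 = -19)
a + (-5 + 9*(-11))*492 = -19 + (-5 + 9*(-11))*492 = -19 + (-5 - 99)*492 = -19 - 104*492 = -19 - 51168 = -51187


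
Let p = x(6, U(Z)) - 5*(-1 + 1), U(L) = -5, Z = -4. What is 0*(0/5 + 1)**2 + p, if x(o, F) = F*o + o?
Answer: -24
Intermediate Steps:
x(o, F) = o + F*o
p = -24 (p = 6*(1 - 5) - 5*(-1 + 1) = 6*(-4) - 5*0 = -24 + 0 = -24)
0*(0/5 + 1)**2 + p = 0*(0/5 + 1)**2 - 24 = 0*(0*(1/5) + 1)**2 - 24 = 0*(0 + 1)**2 - 24 = 0*1**2 - 24 = 0*1 - 24 = 0 - 24 = -24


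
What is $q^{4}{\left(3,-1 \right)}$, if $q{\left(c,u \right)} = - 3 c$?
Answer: $6561$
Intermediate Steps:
$q{\left(c,u \right)} = - 3 c$
$q^{4}{\left(3,-1 \right)} = \left(\left(-3\right) 3\right)^{4} = \left(-9\right)^{4} = 6561$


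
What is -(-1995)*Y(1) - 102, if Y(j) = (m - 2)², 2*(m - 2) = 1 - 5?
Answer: 7878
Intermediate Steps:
m = 0 (m = 2 + (1 - 5)/2 = 2 + (½)*(-4) = 2 - 2 = 0)
Y(j) = 4 (Y(j) = (0 - 2)² = (-2)² = 4)
-(-1995)*Y(1) - 102 = -(-1995)*4 - 102 = -95*(-84) - 102 = 7980 - 102 = 7878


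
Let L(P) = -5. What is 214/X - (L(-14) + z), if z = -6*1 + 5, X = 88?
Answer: 371/44 ≈ 8.4318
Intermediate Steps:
z = -1 (z = -6 + 5 = -1)
214/X - (L(-14) + z) = 214/88 - (-5 - 1) = 214*(1/88) - 1*(-6) = 107/44 + 6 = 371/44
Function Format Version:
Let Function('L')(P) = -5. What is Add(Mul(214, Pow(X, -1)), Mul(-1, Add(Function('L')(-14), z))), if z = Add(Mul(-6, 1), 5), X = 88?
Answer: Rational(371, 44) ≈ 8.4318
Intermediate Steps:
z = -1 (z = Add(-6, 5) = -1)
Add(Mul(214, Pow(X, -1)), Mul(-1, Add(Function('L')(-14), z))) = Add(Mul(214, Pow(88, -1)), Mul(-1, Add(-5, -1))) = Add(Mul(214, Rational(1, 88)), Mul(-1, -6)) = Add(Rational(107, 44), 6) = Rational(371, 44)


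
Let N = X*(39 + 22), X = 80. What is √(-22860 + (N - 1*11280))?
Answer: 2*I*√7315 ≈ 171.06*I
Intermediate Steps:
N = 4880 (N = 80*(39 + 22) = 80*61 = 4880)
√(-22860 + (N - 1*11280)) = √(-22860 + (4880 - 1*11280)) = √(-22860 + (4880 - 11280)) = √(-22860 - 6400) = √(-29260) = 2*I*√7315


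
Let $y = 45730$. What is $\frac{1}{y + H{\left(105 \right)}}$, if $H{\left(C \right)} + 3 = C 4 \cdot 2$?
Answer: $\frac{1}{46567} \approx 2.1474 \cdot 10^{-5}$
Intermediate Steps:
$H{\left(C \right)} = -3 + 8 C$ ($H{\left(C \right)} = -3 + C 4 \cdot 2 = -3 + 4 C 2 = -3 + 8 C$)
$\frac{1}{y + H{\left(105 \right)}} = \frac{1}{45730 + \left(-3 + 8 \cdot 105\right)} = \frac{1}{45730 + \left(-3 + 840\right)} = \frac{1}{45730 + 837} = \frac{1}{46567}$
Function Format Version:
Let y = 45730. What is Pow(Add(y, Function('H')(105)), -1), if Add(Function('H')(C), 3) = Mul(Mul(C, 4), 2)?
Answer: Rational(1, 46567) ≈ 2.1474e-5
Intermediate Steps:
Function('H')(C) = Add(-3, Mul(8, C)) (Function('H')(C) = Add(-3, Mul(Mul(C, 4), 2)) = Add(-3, Mul(Mul(4, C), 2)) = Add(-3, Mul(8, C)))
Pow(Add(y, Function('H')(105)), -1) = Pow(Add(45730, Add(-3, Mul(8, 105))), -1) = Pow(Add(45730, Add(-3, 840)), -1) = Pow(Add(45730, 837), -1) = Pow(46567, -1) = Rational(1, 46567)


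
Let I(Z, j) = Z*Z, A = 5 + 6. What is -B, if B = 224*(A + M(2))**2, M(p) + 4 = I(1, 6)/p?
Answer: -12600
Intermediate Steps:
A = 11
I(Z, j) = Z**2
M(p) = -4 + 1/p (M(p) = -4 + 1**2/p = -4 + 1/p)
B = 12600 (B = 224*(11 + (-4 + 1/2))**2 = 224*(11 - 7/2)**2 = 224*(15/2)**2 = 224*(225/4) = 12600)
-B = -1*12600 = -12600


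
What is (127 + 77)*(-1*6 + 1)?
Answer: -1020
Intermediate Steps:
(127 + 77)*(-1*6 + 1) = 204*(-6 + 1) = 204*(-5) = -1020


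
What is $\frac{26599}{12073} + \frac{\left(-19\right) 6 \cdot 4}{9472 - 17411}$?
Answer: $\frac{216674749}{95847547} \approx 2.2606$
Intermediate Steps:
$\frac{26599}{12073} + \frac{\left(-19\right) 6 \cdot 4}{9472 - 17411} = 26599 \cdot \frac{1}{12073} + \frac{\left(-114\right) 4}{9472 - 17411} = \frac{26599}{12073} - \frac{456}{-7939} = \frac{26599}{12073} - - \frac{456}{7939} = \frac{26599}{12073} + \frac{456}{7939} = \frac{216674749}{95847547}$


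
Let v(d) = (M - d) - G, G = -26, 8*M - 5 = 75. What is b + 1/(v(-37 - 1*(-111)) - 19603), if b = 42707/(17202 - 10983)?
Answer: 279600656/40715793 ≈ 6.8671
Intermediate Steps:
M = 10 (M = 5/8 + (⅛)*75 = 5/8 + 75/8 = 10)
v(d) = 36 - d (v(d) = (10 - d) - 1*(-26) = (10 - d) + 26 = 36 - d)
b = 42707/6219 ≈ 6.8672
b + 1/(v(-37 - 1*(-111)) - 19603) = 42707/6219 + 1/((36 - (-37 - 1*(-111))) - 19603) = 42707/6219 + 1/((36 - (-37 + 111)) - 19603) = 42707/6219 + 1/((36 - 1*74) - 19603) = 42707/6219 + 1/((36 - 74) - 19603) = 42707/6219 + 1/(-38 - 19603) = 42707/6219 + 1/(-19641) = 42707/6219 - 1/19641 = 279600656/40715793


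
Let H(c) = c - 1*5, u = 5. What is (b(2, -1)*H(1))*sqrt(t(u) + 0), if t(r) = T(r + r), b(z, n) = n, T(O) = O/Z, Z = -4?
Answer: 2*I*sqrt(10) ≈ 6.3246*I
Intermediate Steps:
T(O) = -O/4 (T(O) = O/(-4) = O*(-1/4) = -O/4)
t(r) = -r/2 (t(r) = -(r + r)/4 = -r/2)
H(c) = -5 + c (H(c) = c - 5 = -5 + c)
(b(2, -1)*H(1))*sqrt(t(u) + 0) = (-(-5 + 1))*sqrt(-1/2*5 + 0) = (-1*(-4))*sqrt(-5/2 + 0) = 4*sqrt(-5/2) = 4*(I*sqrt(10)/2) = 2*I*sqrt(10)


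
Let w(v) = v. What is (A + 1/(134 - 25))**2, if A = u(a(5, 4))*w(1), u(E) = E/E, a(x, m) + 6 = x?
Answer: 12100/11881 ≈ 1.0184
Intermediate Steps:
a(x, m) = -6 + x
u(E) = 1
A = 1 (A = 1*1 = 1)
(A + 1/(134 - 25))**2 = (1 + 1/(134 - 25))**2 = (1 + 1/109)**2 = (110/109)**2 = 12100/11881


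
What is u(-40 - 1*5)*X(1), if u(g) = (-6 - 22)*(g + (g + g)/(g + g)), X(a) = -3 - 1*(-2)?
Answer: -1232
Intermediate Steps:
X(a) = -1 (X(a) = -3 + 2 = -1)
u(g) = -28 - 28*g (u(g) = -28*(g + (2*g)/((2*g))) = -28*(g + (2*g)*(1/(2*g))) = -28*(g + 1) = -28*(1 + g) = -28 - 28*g)
u(-40 - 1*5)*X(1) = (-28 - 28*(-40 - 1*5))*(-1) = (-28 - 28*(-40 - 5))*(-1) = (-28 - 28*(-45))*(-1) = (-28 + 1260)*(-1) = 1232*(-1) = -1232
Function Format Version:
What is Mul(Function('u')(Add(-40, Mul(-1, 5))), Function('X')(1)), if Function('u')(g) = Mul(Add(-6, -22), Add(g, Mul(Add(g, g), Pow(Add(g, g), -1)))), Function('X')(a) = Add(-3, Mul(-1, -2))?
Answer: -1232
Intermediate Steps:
Function('X')(a) = -1 (Function('X')(a) = Add(-3, 2) = -1)
Function('u')(g) = Add(-28, Mul(-28, g)) (Function('u')(g) = Mul(-28, Add(g, Mul(Mul(2, g), Pow(Mul(2, g), -1)))) = Mul(-28, Add(g, Mul(Mul(2, g), Mul(Rational(1, 2), Pow(g, -1))))) = Mul(-28, Add(g, 1)) = Mul(-28, Add(1, g)) = Add(-28, Mul(-28, g)))
Mul(Function('u')(Add(-40, Mul(-1, 5))), Function('X')(1)) = Mul(Add(-28, Mul(-28, Add(-40, Mul(-1, 5)))), -1) = Mul(Add(-28, Mul(-28, Add(-40, -5))), -1) = Mul(Add(-28, Mul(-28, -45)), -1) = Mul(Add(-28, 1260), -1) = Mul(1232, -1) = -1232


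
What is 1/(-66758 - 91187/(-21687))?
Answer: -21687/1447689559 ≈ -1.4980e-5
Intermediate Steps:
1/(-66758 - 91187/(-21687)) = 1/(-66758 - 91187*(-1/21687)) = 1/(-66758 + 91187/21687) = 1/(-1447689559/21687) = -21687/1447689559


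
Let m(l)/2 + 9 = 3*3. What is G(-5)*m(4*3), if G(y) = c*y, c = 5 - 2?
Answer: 0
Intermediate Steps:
c = 3
m(l) = 0 (m(l) = -18 + 2*(3*3) = -18 + 2*9 = -18 + 18 = 0)
G(y) = 3*y
G(-5)*m(4*3) = (3*(-5))*0 = -15*0 = 0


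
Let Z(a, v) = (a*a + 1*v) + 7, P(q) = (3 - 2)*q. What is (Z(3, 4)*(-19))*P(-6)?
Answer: 2280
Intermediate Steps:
P(q) = q (P(q) = 1*q = q)
Z(a, v) = 7 + v + a² (Z(a, v) = (a² + v) + 7 = (v + a²) + 7 = 7 + v + a²)
(Z(3, 4)*(-19))*P(-6) = ((7 + 4 + 3²)*(-19))*(-6) = ((7 + 4 + 9)*(-19))*(-6) = (20*(-19))*(-6) = -380*(-6) = 2280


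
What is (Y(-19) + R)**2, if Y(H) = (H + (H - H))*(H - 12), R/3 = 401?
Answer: 3211264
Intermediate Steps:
R = 1203 (R = 3*401 = 1203)
Y(H) = H*(-12 + H) (Y(H) = (H + 0)*(-12 + H) = H*(-12 + H))
(Y(-19) + R)**2 = (-19*(-12 - 19) + 1203)**2 = (-19*(-31) + 1203)**2 = (589 + 1203)**2 = 1792**2 = 3211264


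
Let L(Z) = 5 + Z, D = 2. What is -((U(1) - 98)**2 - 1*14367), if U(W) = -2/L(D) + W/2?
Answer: 941771/196 ≈ 4805.0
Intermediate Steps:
U(W) = -2/7 + W/2 (U(W) = -2/(5 + 2) + W/2 = -2/7 + W*(1/2) = -2*1/7 + W/2 = -2/7 + W/2)
-((U(1) - 98)**2 - 1*14367) = -(((-2/7 + (1/2)*1) - 98)**2 - 1*14367) = -(((-2/7 + 1/2) - 98)**2 - 14367) = -((3/14 - 98)**2 - 14367) = -((-1369/14)**2 - 14367) = -(1874161/196 - 14367) = -1*(-941771/196) = 941771/196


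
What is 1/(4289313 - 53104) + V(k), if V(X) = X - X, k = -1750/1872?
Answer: 1/4236209 ≈ 2.3606e-7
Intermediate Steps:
k = -875/936 (k = -1750*1/1872 = -875/936 ≈ -0.93483)
V(X) = 0
1/(4289313 - 53104) + V(k) = 1/(4289313 - 53104) + 0 = 1/4236209 + 0 = 1/4236209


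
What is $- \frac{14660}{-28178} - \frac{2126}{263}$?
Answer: $- \frac{28025424}{3705407} \approx -7.5634$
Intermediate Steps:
$- \frac{14660}{-28178} - \frac{2126}{263} = \left(-14660\right) \left(- \frac{1}{28178}\right) - \frac{2126}{263} = \frac{7330}{14089} - \frac{2126}{263} = - \frac{28025424}{3705407}$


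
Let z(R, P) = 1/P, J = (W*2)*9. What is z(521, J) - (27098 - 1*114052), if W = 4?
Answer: 6260689/72 ≈ 86954.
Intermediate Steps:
J = 72 (J = (4*2)*9 = 8*9 = 72)
z(521, J) - (27098 - 1*114052) = 1/72 - (27098 - 1*114052) = 1/72 - (27098 - 114052) = 1/72 - 1*(-86954) = 1/72 + 86954 = 6260689/72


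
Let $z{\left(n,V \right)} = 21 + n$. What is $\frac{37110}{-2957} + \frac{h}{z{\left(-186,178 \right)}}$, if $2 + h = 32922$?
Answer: $- \frac{20693518}{97581} \approx -212.06$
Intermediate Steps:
$h = 32920$ ($h = -2 + 32922 = 32920$)
$\frac{37110}{-2957} + \frac{h}{z{\left(-186,178 \right)}} = \frac{37110}{-2957} + \frac{32920}{21 - 186} = 37110 \left(- \frac{1}{2957}\right) + \frac{32920}{-165} = - \frac{37110}{2957} + 32920 \left(- \frac{1}{165}\right) = - \frac{37110}{2957} - \frac{6584}{33} = - \frac{20693518}{97581}$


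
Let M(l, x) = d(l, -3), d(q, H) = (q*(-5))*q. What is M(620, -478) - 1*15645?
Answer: -1937645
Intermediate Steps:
d(q, H) = -5*q**2 (d(q, H) = (-5*q)*q = -5*q**2)
M(l, x) = -5*l**2
M(620, -478) - 1*15645 = -5*620**2 - 1*15645 = -5*384400 - 15645 = -1922000 - 15645 = -1937645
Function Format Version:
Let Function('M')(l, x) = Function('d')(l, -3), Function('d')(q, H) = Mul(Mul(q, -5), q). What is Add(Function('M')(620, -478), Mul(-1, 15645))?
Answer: -1937645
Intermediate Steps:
Function('d')(q, H) = Mul(-5, Pow(q, 2)) (Function('d')(q, H) = Mul(Mul(-5, q), q) = Mul(-5, Pow(q, 2)))
Function('M')(l, x) = Mul(-5, Pow(l, 2))
Add(Function('M')(620, -478), Mul(-1, 15645)) = Add(Mul(-5, Pow(620, 2)), Mul(-1, 15645)) = Add(Mul(-5, 384400), -15645) = Add(-1922000, -15645) = -1937645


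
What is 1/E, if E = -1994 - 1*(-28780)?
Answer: 1/26786 ≈ 3.7333e-5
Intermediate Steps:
E = 26786 (E = -1994 + 28780 = 26786)
1/E = 1/26786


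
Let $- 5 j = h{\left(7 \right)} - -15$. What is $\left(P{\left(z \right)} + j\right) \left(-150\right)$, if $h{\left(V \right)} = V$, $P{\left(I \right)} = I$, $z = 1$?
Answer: $510$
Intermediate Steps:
$j = - \frac{22}{5}$ ($j = - \frac{7 - -15}{5} = - \frac{7 + 15}{5} = \left(- \frac{1}{5}\right) 22 = - \frac{22}{5} \approx -4.4$)
$\left(P{\left(z \right)} + j\right) \left(-150\right) = \left(1 - \frac{22}{5}\right) \left(-150\right) = \left(- \frac{17}{5}\right) \left(-150\right) = 510$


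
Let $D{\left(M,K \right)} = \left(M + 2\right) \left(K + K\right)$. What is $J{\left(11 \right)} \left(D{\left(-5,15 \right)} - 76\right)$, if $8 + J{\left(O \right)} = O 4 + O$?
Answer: $-7802$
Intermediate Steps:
$J{\left(O \right)} = -8 + 5 O$ ($J{\left(O \right)} = -8 + \left(O 4 + O\right) = -8 + \left(4 O + O\right) = -8 + 5 O$)
$D{\left(M,K \right)} = 2 K \left(2 + M\right)$ ($D{\left(M,K \right)} = \left(2 + M\right) 2 K = 2 K \left(2 + M\right)$)
$J{\left(11 \right)} \left(D{\left(-5,15 \right)} - 76\right) = \left(-8 + 5 \cdot 11\right) \left(2 \cdot 15 \left(2 - 5\right) - 76\right) = \left(-8 + 55\right) \left(2 \cdot 15 \left(-3\right) - 76\right) = 47 \left(-90 - 76\right) = 47 \left(-166\right) = -7802$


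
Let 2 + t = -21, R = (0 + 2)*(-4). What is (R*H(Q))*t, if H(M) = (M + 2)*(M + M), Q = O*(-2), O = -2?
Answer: 8832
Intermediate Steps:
Q = 4 (Q = -2*(-2) = 4)
H(M) = 2*M*(2 + M) (H(M) = (2 + M)*(2*M) = 2*M*(2 + M))
R = -8 (R = 2*(-4) = -8)
t = -23 (t = -2 - 21 = -23)
(R*H(Q))*t = -16*4*(2 + 4)*(-23) = -16*4*6*(-23) = -8*48*(-23) = -384*(-23) = 8832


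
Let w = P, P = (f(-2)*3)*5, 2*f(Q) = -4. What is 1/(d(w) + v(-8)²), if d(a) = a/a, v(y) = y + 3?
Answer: 1/26 ≈ 0.038462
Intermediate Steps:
f(Q) = -2 (f(Q) = (½)*(-4) = -2)
v(y) = 3 + y
P = -30 (P = -2*3*5 = -6*5 = -30)
w = -30
d(a) = 1
1/(d(w) + v(-8)²) = 1/(1 + (3 - 8)²) = 1/(1 + (-5)²) = 1/(1 + 25) = 1/26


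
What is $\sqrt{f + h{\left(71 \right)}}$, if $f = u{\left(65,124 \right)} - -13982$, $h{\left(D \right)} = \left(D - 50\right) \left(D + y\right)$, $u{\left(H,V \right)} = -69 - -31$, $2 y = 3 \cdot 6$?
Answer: $6 \sqrt{434} \approx 125.0$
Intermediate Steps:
$y = 9$ ($y = \frac{3 \cdot 6}{2} = \frac{1}{2} \cdot 18 = 9$)
$u{\left(H,V \right)} = -38$ ($u{\left(H,V \right)} = -69 + 31 = -38$)
$h{\left(D \right)} = \left(-50 + D\right) \left(9 + D\right)$ ($h{\left(D \right)} = \left(D - 50\right) \left(D + 9\right) = \left(-50 + D\right) \left(9 + D\right)$)
$f = 13944$ ($f = -38 - -13982 = -38 + 13982 = 13944$)
$\sqrt{f + h{\left(71 \right)}} = \sqrt{13944 - \left(3361 - 5041\right)} = \sqrt{13944 - -1680} = \sqrt{13944 + 1680} = \sqrt{15624} = 6 \sqrt{434}$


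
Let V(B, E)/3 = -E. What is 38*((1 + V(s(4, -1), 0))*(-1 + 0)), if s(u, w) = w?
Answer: -38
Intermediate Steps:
V(B, E) = -3*E (V(B, E) = 3*(-E) = -3*E)
38*((1 + V(s(4, -1), 0))*(-1 + 0)) = 38*((1 - 3*0)*(-1 + 0)) = 38*((1 + 0)*(-1)) = 38*(1*(-1)) = 38*(-1) = -38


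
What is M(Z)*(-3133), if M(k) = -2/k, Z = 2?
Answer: 3133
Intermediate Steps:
M(Z)*(-3133) = -2/2*(-3133) = -2*1/2*(-3133) = -1*(-3133) = 3133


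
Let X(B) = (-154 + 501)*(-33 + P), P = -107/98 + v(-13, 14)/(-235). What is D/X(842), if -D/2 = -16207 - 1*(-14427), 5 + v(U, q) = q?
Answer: -81986800/272747899 ≈ -0.30060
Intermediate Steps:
v(U, q) = -5 + q
D = 3560 (D = -2*(-16207 - 1*(-14427)) = -2*(-16207 + 14427) = -2*(-1780) = 3560)
P = -26027/23030 (P = -107/98 + (-5 + 14)/(-235) = -107*1/98 + 9*(-1/235) = -107/98 - 9/235 = -26027/23030 ≈ -1.1301)
X(B) = -272747899/23030 (X(B) = (-154 + 501)*(-33 - 26027/23030) = 347*(-786017/23030) = -272747899/23030)
D/X(842) = 3560/(-272747899/23030) = 3560*(-23030/272747899) = -81986800/272747899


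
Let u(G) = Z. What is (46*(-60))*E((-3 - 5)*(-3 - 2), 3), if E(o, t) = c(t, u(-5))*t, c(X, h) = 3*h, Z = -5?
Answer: 124200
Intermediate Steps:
u(G) = -5
E(o, t) = -15*t (E(o, t) = (3*(-5))*t = -15*t)
(46*(-60))*E((-3 - 5)*(-3 - 2), 3) = (46*(-60))*(-15*3) = -2760*(-45) = 124200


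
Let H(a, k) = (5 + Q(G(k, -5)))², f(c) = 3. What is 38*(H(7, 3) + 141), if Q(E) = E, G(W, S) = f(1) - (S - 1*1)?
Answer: 12806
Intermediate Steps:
G(W, S) = 4 - S (G(W, S) = 3 - (S - 1*1) = 3 - (S - 1) = 3 - (-1 + S) = 3 + (1 - S) = 4 - S)
H(a, k) = 196 (H(a, k) = (5 + (4 - 1*(-5)))² = (5 + (4 + 5))² = (5 + 9)² = 14² = 196)
38*(H(7, 3) + 141) = 38*(196 + 141) = 38*337 = 12806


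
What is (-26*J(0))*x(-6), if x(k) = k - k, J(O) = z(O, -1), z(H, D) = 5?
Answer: 0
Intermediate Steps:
J(O) = 5
x(k) = 0
(-26*J(0))*x(-6) = -26*5*0 = -130*0 = 0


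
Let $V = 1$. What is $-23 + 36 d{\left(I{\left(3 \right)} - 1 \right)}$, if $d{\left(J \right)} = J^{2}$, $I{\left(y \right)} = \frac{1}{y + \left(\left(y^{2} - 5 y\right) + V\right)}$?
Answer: $58$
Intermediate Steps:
$I{\left(y \right)} = \frac{1}{1 + y^{2} - 4 y}$ ($I{\left(y \right)} = \frac{1}{y + \left(\left(y^{2} - 5 y\right) + 1\right)} = \frac{1}{y + \left(1 + y^{2} - 5 y\right)} = \frac{1}{1 + y^{2} - 4 y}$)
$-23 + 36 d{\left(I{\left(3 \right)} - 1 \right)} = -23 + 36 \left(\frac{1}{1 + 3^{2} - 12} - 1\right)^{2} = -23 + 36 \left(\frac{1}{1 + 9 - 12} - 1\right)^{2} = -23 + 36 \left(\frac{1}{-2} - 1\right)^{2} = -23 + 36 \left(- \frac{1}{2} - 1\right)^{2} = -23 + 36 \left(- \frac{3}{2}\right)^{2} = -23 + 36 \cdot \frac{9}{4} = -23 + 81 = 58$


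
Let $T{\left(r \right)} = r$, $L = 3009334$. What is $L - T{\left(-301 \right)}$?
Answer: $3009635$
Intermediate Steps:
$L - T{\left(-301 \right)} = 3009334 - -301 = 3009334 + 301 = 3009635$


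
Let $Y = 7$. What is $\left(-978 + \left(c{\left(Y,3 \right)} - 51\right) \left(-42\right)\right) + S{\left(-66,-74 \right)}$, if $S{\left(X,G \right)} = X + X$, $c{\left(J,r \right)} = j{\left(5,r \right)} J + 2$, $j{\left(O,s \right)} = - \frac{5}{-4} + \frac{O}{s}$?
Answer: $\frac{181}{2} \approx 90.5$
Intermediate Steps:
$j{\left(O,s \right)} = \frac{5}{4} + \frac{O}{s}$ ($j{\left(O,s \right)} = \left(-5\right) \left(- \frac{1}{4}\right) + \frac{O}{s} = \frac{5}{4} + \frac{O}{s}$)
$c{\left(J,r \right)} = 2 + J \left(\frac{5}{4} + \frac{5}{r}\right)$ ($c{\left(J,r \right)} = \left(\frac{5}{4} + \frac{5}{r}\right) J + 2 = J \left(\frac{5}{4} + \frac{5}{r}\right) + 2 = 2 + J \left(\frac{5}{4} + \frac{5}{r}\right)$)
$S{\left(X,G \right)} = 2 X$
$\left(-978 + \left(c{\left(Y,3 \right)} - 51\right) \left(-42\right)\right) + S{\left(-66,-74 \right)} = \left(-978 + \left(\left(2 + \frac{5}{4} \cdot 7 + 5 \cdot 7 \cdot \frac{1}{3}\right) - 51\right) \left(-42\right)\right) + 2 \left(-66\right) = \left(-978 + \left(\left(2 + \frac{35}{4} + 5 \cdot 7 \cdot \frac{1}{3}\right) - 51\right) \left(-42\right)\right) - 132 = \left(-978 + \left(\left(2 + \frac{35}{4} + \frac{35}{3}\right) - 51\right) \left(-42\right)\right) - 132 = \left(-978 + \left(\frac{269}{12} - 51\right) \left(-42\right)\right) - 132 = \left(-978 - - \frac{2401}{2}\right) - 132 = \left(-978 + \frac{2401}{2}\right) - 132 = \frac{445}{2} - 132 = \frac{181}{2}$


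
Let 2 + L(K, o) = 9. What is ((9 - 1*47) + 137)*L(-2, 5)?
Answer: 693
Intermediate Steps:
L(K, o) = 7 (L(K, o) = -2 + 9 = 7)
((9 - 1*47) + 137)*L(-2, 5) = ((9 - 1*47) + 137)*7 = ((9 - 47) + 137)*7 = (-38 + 137)*7 = 99*7 = 693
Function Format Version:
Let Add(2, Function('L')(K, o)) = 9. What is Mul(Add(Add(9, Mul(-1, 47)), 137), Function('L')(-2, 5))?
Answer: 693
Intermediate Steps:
Function('L')(K, o) = 7 (Function('L')(K, o) = Add(-2, 9) = 7)
Mul(Add(Add(9, Mul(-1, 47)), 137), Function('L')(-2, 5)) = Mul(Add(Add(9, Mul(-1, 47)), 137), 7) = Mul(Add(Add(9, -47), 137), 7) = Mul(Add(-38, 137), 7) = Mul(99, 7) = 693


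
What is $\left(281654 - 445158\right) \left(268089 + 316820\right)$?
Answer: $-95634961136$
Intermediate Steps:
$\left(281654 - 445158\right) \left(268089 + 316820\right) = \left(-163504\right) 584909 = -95634961136$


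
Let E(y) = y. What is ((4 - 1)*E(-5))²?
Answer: 225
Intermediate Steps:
((4 - 1)*E(-5))² = ((4 - 1)*(-5))² = (3*(-5))² = (-15)² = 225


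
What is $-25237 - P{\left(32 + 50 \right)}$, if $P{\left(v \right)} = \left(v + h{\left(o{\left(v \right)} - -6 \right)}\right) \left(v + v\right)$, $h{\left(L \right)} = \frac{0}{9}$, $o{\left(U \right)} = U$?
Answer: $-38685$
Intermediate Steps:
$h{\left(L \right)} = 0$ ($h{\left(L \right)} = 0 \cdot \frac{1}{9} = 0$)
$P{\left(v \right)} = 2 v^{2}$ ($P{\left(v \right)} = \left(v + 0\right) \left(v + v\right) = v 2 v = 2 v^{2}$)
$-25237 - P{\left(32 + 50 \right)} = -25237 - 2 \left(32 + 50\right)^{2} = -25237 - 2 \cdot 82^{2} = -25237 - 2 \cdot 6724 = -25237 - 13448 = -38685$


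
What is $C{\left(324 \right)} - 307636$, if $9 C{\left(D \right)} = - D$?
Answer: $-307672$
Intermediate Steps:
$C{\left(D \right)} = - \frac{D}{9}$ ($C{\left(D \right)} = \frac{\left(-1\right) D}{9} = - \frac{D}{9}$)
$C{\left(324 \right)} - 307636 = \left(- \frac{1}{9}\right) 324 - 307636 = -36 - 307636 = -307672$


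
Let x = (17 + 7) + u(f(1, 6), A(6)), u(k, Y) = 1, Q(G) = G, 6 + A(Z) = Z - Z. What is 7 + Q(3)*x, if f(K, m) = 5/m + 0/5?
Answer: 82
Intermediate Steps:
f(K, m) = 5/m (f(K, m) = 5/m + 0*(1/5) = 5/m + 0 = 5/m)
A(Z) = -6 (A(Z) = -6 + (Z - Z) = -6 + 0 = -6)
x = 25 (x = (17 + 7) + 1 = 24 + 1 = 25)
7 + Q(3)*x = 7 + 3*25 = 7 + 75 = 82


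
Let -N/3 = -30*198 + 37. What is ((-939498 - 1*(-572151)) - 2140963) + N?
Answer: -2490601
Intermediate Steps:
N = 17709 (N = -3*(-30*198 + 37) = -3*(-5940 + 37) = -3*(-5903) = 17709)
((-939498 - 1*(-572151)) - 2140963) + N = ((-939498 - 1*(-572151)) - 2140963) + 17709 = ((-939498 + 572151) - 2140963) + 17709 = (-367347 - 2140963) + 17709 = -2508310 + 17709 = -2490601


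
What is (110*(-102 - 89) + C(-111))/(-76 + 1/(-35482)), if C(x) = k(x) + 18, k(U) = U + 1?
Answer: 748741164/2696633 ≈ 277.66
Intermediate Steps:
k(U) = 1 + U
C(x) = 19 + x (C(x) = (1 + x) + 18 = 19 + x)
(110*(-102 - 89) + C(-111))/(-76 + 1/(-35482)) = (110*(-102 - 89) + (19 - 111))/(-76 + 1/(-35482)) = (110*(-191) - 92)/(-76 - 1/35482) = (-21010 - 92)/(-2696633/35482) = -21102*(-35482/2696633) = 748741164/2696633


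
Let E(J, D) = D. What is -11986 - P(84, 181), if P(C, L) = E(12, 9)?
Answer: -11995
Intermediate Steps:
P(C, L) = 9
-11986 - P(84, 181) = -11986 - 1*9 = -11986 - 9 = -11995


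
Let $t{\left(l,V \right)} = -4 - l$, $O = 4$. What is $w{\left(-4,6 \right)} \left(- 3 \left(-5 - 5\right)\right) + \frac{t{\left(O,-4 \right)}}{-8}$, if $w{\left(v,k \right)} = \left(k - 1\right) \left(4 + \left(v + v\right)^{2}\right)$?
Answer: $10201$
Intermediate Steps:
$w{\left(v,k \right)} = \left(-1 + k\right) \left(4 + 4 v^{2}\right)$ ($w{\left(v,k \right)} = \left(-1 + k\right) \left(4 + \left(2 v\right)^{2}\right) = \left(-1 + k\right) \left(4 + 4 v^{2}\right)$)
$w{\left(-4,6 \right)} \left(- 3 \left(-5 - 5\right)\right) + \frac{t{\left(O,-4 \right)}}{-8} = \left(-4 - 4 \left(-4\right)^{2} + 4 \cdot 6 + 4 \cdot 6 \left(-4\right)^{2}\right) \left(- 3 \left(-5 - 5\right)\right) + \frac{-4 - 4}{-8} = \left(-4 - 64 + 24 + 4 \cdot 6 \cdot 16\right) \left(\left(-3\right) \left(-10\right)\right) + \left(-4 - 4\right) \left(- \frac{1}{8}\right) = \left(-4 - 64 + 24 + 384\right) 30 - -1 = 340 \cdot 30 + 1 = 10200 + 1 = 10201$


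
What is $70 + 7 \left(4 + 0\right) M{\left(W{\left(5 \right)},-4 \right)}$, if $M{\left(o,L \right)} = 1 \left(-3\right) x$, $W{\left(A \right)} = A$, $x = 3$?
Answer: $-182$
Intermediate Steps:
$M{\left(o,L \right)} = -9$ ($M{\left(o,L \right)} = 1 \left(-3\right) 3 = \left(-3\right) 3 = -9$)
$70 + 7 \left(4 + 0\right) M{\left(W{\left(5 \right)},-4 \right)} = 70 + 7 \left(4 + 0\right) \left(-9\right) = 70 + 7 \cdot 4 \left(-9\right) = 70 + 28 \left(-9\right) = 70 - 252 = -182$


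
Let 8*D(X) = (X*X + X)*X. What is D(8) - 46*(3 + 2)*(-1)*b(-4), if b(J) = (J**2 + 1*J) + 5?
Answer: 3982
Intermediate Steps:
b(J) = 5 + J + J**2 (b(J) = (J**2 + J) + 5 = (J + J**2) + 5 = 5 + J + J**2)
D(X) = X*(X + X**2)/8 (D(X) = ((X*X + X)*X)/8 = ((X**2 + X)*X)/8 = ((X + X**2)*X)/8 = (X*(X + X**2))/8 = X*(X + X**2)/8)
D(8) - 46*(3 + 2)*(-1)*b(-4) = (1/8)*8**2*(1 + 8) - 46*(3 + 2)*(-1)*(5 - 4 + (-4)**2) = (1/8)*64*9 - 46*5*(-1)*(5 - 4 + 16) = 72 - (-230)*17 = 72 - 46*(-85) = 72 + 3910 = 3982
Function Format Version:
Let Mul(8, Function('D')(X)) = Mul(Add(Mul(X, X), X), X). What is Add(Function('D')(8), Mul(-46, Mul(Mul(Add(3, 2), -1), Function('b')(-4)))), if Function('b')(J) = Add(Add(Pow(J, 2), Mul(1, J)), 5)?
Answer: 3982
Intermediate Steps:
Function('b')(J) = Add(5, J, Pow(J, 2)) (Function('b')(J) = Add(Add(Pow(J, 2), J), 5) = Add(Add(J, Pow(J, 2)), 5) = Add(5, J, Pow(J, 2)))
Function('D')(X) = Mul(Rational(1, 8), X, Add(X, Pow(X, 2))) (Function('D')(X) = Mul(Rational(1, 8), Mul(Add(Mul(X, X), X), X)) = Mul(Rational(1, 8), Mul(Add(Pow(X, 2), X), X)) = Mul(Rational(1, 8), Mul(Add(X, Pow(X, 2)), X)) = Mul(Rational(1, 8), Mul(X, Add(X, Pow(X, 2)))) = Mul(Rational(1, 8), X, Add(X, Pow(X, 2))))
Add(Function('D')(8), Mul(-46, Mul(Mul(Add(3, 2), -1), Function('b')(-4)))) = Add(Mul(Rational(1, 8), Pow(8, 2), Add(1, 8)), Mul(-46, Mul(Mul(Add(3, 2), -1), Add(5, -4, Pow(-4, 2))))) = Add(Mul(Rational(1, 8), 64, 9), Mul(-46, Mul(Mul(5, -1), Add(5, -4, 16)))) = Add(72, Mul(-46, Mul(-5, 17))) = Add(72, Mul(-46, -85)) = Add(72, 3910) = 3982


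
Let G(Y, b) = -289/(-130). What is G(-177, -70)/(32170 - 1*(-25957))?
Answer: 289/7556510 ≈ 3.8245e-5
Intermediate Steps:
G(Y, b) = 289/130 (G(Y, b) = -289*(-1/130) = 289/130)
G(-177, -70)/(32170 - 1*(-25957)) = 289/(130*(32170 - 1*(-25957))) = 289/(130*(32170 + 25957)) = (289/130)/58127 = (289/130)*(1/58127) = 289/7556510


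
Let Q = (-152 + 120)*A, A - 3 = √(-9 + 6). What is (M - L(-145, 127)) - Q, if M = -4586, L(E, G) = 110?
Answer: -4600 + 32*I*√3 ≈ -4600.0 + 55.426*I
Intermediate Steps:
A = 3 + I*√3 (A = 3 + √(-9 + 6) = 3 + √(-3) = 3 + I*√3 ≈ 3.0 + 1.732*I)
Q = -96 - 32*I*√3 (Q = (-152 + 120)*(3 + I*√3) = -32*(3 + I*√3) = -96 - 32*I*√3 ≈ -96.0 - 55.426*I)
(M - L(-145, 127)) - Q = (-4586 - 1*110) - (-96 - 32*I*√3) = (-4586 - 110) + (96 + 32*I*√3) = -4696 + (96 + 32*I*√3) = -4600 + 32*I*√3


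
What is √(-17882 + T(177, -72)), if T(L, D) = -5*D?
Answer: I*√17522 ≈ 132.37*I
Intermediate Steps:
√(-17882 + T(177, -72)) = √(-17882 - 5*(-72)) = √(-17882 + 360) = √(-17522) = I*√17522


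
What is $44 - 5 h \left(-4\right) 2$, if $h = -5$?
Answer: $-156$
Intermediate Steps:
$44 - 5 h \left(-4\right) 2 = 44 - 5 \left(-5\right) \left(-4\right) 2 = 44 - 5 \cdot 20 \cdot 2 = 44 - 200 = -156$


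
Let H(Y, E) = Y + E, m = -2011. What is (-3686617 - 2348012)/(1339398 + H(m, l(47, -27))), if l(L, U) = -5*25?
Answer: -2011543/445754 ≈ -4.5127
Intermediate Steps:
l(L, U) = -125
H(Y, E) = E + Y
(-3686617 - 2348012)/(1339398 + H(m, l(47, -27))) = (-3686617 - 2348012)/(1339398 + (-125 - 2011)) = -6034629/(1339398 - 2136) = -6034629/1337262 = -6034629*1/1337262 = -2011543/445754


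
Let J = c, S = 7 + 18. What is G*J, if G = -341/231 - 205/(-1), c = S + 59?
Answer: 17096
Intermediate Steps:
S = 25
c = 84 (c = 25 + 59 = 84)
J = 84
G = 4274/21 (G = -341*1/231 - 205*(-1) = -31/21 + 205 = 4274/21 ≈ 203.52)
G*J = (4274/21)*84 = 17096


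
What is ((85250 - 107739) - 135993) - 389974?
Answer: -548456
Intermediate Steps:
((85250 - 107739) - 135993) - 389974 = (-22489 - 135993) - 389974 = -158482 - 389974 = -548456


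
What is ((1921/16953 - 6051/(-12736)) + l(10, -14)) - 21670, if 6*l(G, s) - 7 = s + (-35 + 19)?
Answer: -4679544170965/215913408 ≈ -21673.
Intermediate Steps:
l(G, s) = -3/2 + s/6 (l(G, s) = 7/6 + (s + (-35 + 19))/6 = 7/6 + (s - 16)/6 = 7/6 + (-16 + s)/6 = 7/6 + (-8/3 + s/6) = -3/2 + s/6)
((1921/16953 - 6051/(-12736)) + l(10, -14)) - 21670 = ((1921/16953 - 6051/(-12736)) + (-3/2 + (1/6)*(-14))) - 21670 = ((1921*(1/16953) - 6051*(-1/12736)) + (-3/2 - 7/3)) - 21670 = ((1921/16953 + 6051/12736) - 23/6) - 21670 = (127048459/215913408 - 23/6) - 21670 = -700619605/215913408 - 21670 = -4679544170965/215913408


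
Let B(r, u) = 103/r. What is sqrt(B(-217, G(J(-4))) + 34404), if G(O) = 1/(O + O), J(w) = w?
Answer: sqrt(1620027605)/217 ≈ 185.48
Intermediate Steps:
G(O) = 1/(2*O)
sqrt(B(-217, G(J(-4))) + 34404) = sqrt(103/(-217) + 34404) = sqrt(103*(-1/217) + 34404) = sqrt(-103/217 + 34404) = sqrt(7465565/217) = sqrt(1620027605)/217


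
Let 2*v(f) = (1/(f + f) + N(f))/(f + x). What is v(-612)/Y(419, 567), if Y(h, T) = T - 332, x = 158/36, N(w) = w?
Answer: 749089/349546520 ≈ 0.0021430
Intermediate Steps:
x = 79/18 (x = 158*(1/36) = 79/18 ≈ 4.3889)
Y(h, T) = -332 + T
v(f) = (f + 1/(2*f))/(2*(79/18 + f)) (v(f) = ((1/(f + f) + f)/(f + 79/18))/2 = ((1/(2*f) + f)/(79/18 + f))/2 = ((f + 1/(2*f))/(79/18 + f))/2 = (f + 1/(2*f))/(2*(79/18 + f)))
v(-612)/Y(419, 567) = ((9/2)*(1 + 2*(-612)**2)/(-612*(79 + 18*(-612))))/(-332 + 567) = ((9/2)*(-1/612)*(1 + 2*374544)/(79 - 11016))/235 = ((9/2)*(-1/612)*(1 + 749088)/(-10937))*(1/235) = ((9/2)*(-1/612)*(-1/10937)*749089)*(1/235) = (749089/1487432)*(1/235) = 749089/349546520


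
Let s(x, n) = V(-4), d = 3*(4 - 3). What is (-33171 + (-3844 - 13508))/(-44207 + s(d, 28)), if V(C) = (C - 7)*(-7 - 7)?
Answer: 50523/44053 ≈ 1.1469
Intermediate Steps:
V(C) = 98 - 14*C (V(C) = (-7 + C)*(-14) = 98 - 14*C)
d = 3 (d = 3*1 = 3)
s(x, n) = 154 (s(x, n) = 98 - 14*(-4) = 98 + 56 = 154)
(-33171 + (-3844 - 13508))/(-44207 + s(d, 28)) = (-33171 + (-3844 - 13508))/(-44207 + 154) = (-33171 - 17352)/(-44053) = -50523*(-1/44053) = 50523/44053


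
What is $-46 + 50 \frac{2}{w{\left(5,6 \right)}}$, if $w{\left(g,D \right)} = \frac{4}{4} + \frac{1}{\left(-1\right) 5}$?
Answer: $79$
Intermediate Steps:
$w{\left(g,D \right)} = \frac{4}{5}$ ($w{\left(g,D \right)} = 4 \cdot \frac{1}{4} - \frac{1}{5} = 1 - \frac{1}{5} = \frac{4}{5}$)
$-46 + 50 \frac{2}{w{\left(5,6 \right)}} = -46 + 50 \frac{2}{\frac{4}{5}} = -46 + 50 \cdot 2 \cdot \frac{5}{4} = -46 + 50 \cdot \frac{5}{2} = -46 + 125 = 79$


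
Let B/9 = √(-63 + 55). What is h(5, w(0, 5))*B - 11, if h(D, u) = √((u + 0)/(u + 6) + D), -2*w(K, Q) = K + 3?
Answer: -11 + 12*I*√21 ≈ -11.0 + 54.991*I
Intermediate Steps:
w(K, Q) = -3/2 - K/2 (w(K, Q) = -(K + 3)/2 = -(3 + K)/2 = -3/2 - K/2)
h(D, u) = √(D + u/(6 + u)) (h(D, u) = √(u/(6 + u) + D) = √(D + u/(6 + u)))
B = 18*I*√2 (B = 9*√(-63 + 55) = 9*√(-8) = 9*(2*I*√2) = 18*I*√2 ≈ 25.456*I)
h(5, w(0, 5))*B - 11 = √(((-3/2 - ½*0) + 5*(6 + (-3/2 - ½*0)))/(6 + (-3/2 - ½*0)))*(18*I*√2) - 11 = √(((-3/2 + 0) + 5*(6 + (-3/2 + 0)))/(6 + (-3/2 + 0)))*(18*I*√2) - 11 = √((-3/2 + 5*(6 - 3/2))/(6 - 3/2))*(18*I*√2) - 11 = √((-3/2 + 5*(9/2))/(9/2))*(18*I*√2) - 11 = √(2*(-3/2 + 45/2)/9)*(18*I*√2) - 11 = √((2/9)*21)*(18*I*√2) - 11 = √(14/3)*(18*I*√2) - 11 = (√42/3)*(18*I*√2) - 11 = 12*I*√21 - 11 = -11 + 12*I*√21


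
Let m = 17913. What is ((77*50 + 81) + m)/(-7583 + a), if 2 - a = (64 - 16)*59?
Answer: -21844/10413 ≈ -2.0978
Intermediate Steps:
a = -2830 (a = 2 - (64 - 16)*59 = 2 - 48*59 = 2 - 1*2832 = 2 - 2832 = -2830)
((77*50 + 81) + m)/(-7583 + a) = ((77*50 + 81) + 17913)/(-7583 - 2830) = ((3850 + 81) + 17913)/(-10413) = (3931 + 17913)*(-1/10413) = 21844*(-1/10413) = -21844/10413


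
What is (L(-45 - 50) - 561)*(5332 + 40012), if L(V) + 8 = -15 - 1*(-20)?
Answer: -25574016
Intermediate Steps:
L(V) = -3 (L(V) = -8 + (-15 - 1*(-20)) = -8 + (-15 + 20) = -8 + 5 = -3)
(L(-45 - 50) - 561)*(5332 + 40012) = (-3 - 561)*(5332 + 40012) = -564*45344 = -25574016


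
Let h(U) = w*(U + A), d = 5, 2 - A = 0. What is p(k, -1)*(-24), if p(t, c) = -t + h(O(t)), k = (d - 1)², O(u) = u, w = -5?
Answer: 2544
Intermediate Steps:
A = 2 (A = 2 - 1*0 = 2 + 0 = 2)
h(U) = -10 - 5*U (h(U) = -5*(U + 2) = -5*(2 + U) = -10 - 5*U)
k = 16 (k = (5 - 1)² = 4² = 16)
p(t, c) = -10 - 6*t (p(t, c) = -t + (-10 - 5*t) = -10 - 6*t)
p(k, -1)*(-24) = (-10 - 6*16)*(-24) = (-10 - 96)*(-24) = -106*(-24) = 2544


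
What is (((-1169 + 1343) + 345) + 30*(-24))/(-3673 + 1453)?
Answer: 67/740 ≈ 0.090541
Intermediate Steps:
(((-1169 + 1343) + 345) + 30*(-24))/(-3673 + 1453) = ((174 + 345) - 720)/(-2220) = (519 - 720)*(-1/2220) = -201*(-1/2220) = 67/740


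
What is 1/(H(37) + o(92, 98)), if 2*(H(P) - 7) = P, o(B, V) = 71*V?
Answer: 2/13967 ≈ 0.00014319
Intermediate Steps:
H(P) = 7 + P/2
1/(H(37) + o(92, 98)) = 1/((7 + (½)*37) + 71*98) = 1/((7 + 37/2) + 6958) = 1/(51/2 + 6958) = 1/(13967/2) = 2/13967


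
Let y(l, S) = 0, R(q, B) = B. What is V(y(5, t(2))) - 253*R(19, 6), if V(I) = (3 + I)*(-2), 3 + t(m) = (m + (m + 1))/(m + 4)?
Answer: -1524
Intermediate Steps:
t(m) = -3 + (1 + 2*m)/(4 + m) (t(m) = -3 + (m + (m + 1))/(m + 4) = -3 + (m + (1 + m))/(4 + m) = -3 + (1 + 2*m)/(4 + m))
V(I) = -6 - 2*I
V(y(5, t(2))) - 253*R(19, 6) = (-6 - 2*0) - 253*6 = (-6 + 0) - 1518 = -6 - 1518 = -1524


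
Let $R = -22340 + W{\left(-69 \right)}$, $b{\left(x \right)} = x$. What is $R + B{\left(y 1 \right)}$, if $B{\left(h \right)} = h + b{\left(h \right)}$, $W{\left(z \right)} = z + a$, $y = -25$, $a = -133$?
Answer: $-22592$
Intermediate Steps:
$W{\left(z \right)} = -133 + z$ ($W{\left(z \right)} = z - 133 = -133 + z$)
$R = -22542$ ($R = -22340 - 202 = -22542$)
$B{\left(h \right)} = 2 h$ ($B{\left(h \right)} = h + h = 2 h$)
$R + B{\left(y 1 \right)} = -22542 + 2 \left(\left(-25\right) 1\right) = -22542 + 2 \left(-25\right) = -22542 - 50 = -22592$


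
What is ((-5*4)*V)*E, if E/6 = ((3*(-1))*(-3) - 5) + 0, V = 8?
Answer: -3840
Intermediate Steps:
E = 24 (E = 6*(((3*(-1))*(-3) - 5) + 0) = 6*((-3*(-3) - 5) + 0) = 6*((9 - 5) + 0) = 6*(4 + 0) = 6*4 = 24)
((-5*4)*V)*E = (-5*4*8)*24 = -20*8*24 = -160*24 = -3840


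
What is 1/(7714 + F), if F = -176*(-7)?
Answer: 1/8946 ≈ 0.00011178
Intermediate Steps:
F = 1232 (F = -22*(-56) = 1232)
1/(7714 + F) = 1/(7714 + 1232) = 1/8946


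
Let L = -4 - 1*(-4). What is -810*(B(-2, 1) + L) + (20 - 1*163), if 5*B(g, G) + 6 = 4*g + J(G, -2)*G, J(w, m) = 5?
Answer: 1315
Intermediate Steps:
L = 0 (L = -4 + 4 = 0)
B(g, G) = -6/5 + G + 4*g/5 (B(g, G) = -6/5 + (4*g + 5*G)/5 = -6/5 + (G + 4*g/5) = -6/5 + G + 4*g/5)
-810*(B(-2, 1) + L) + (20 - 1*163) = -810*((-6/5 + 1 + (4/5)*(-2)) + 0) + (20 - 1*163) = -810*((-6/5 + 1 - 8/5) + 0) + (20 - 163) = -810*(-9/5 + 0) - 143 = -810*(-9)/5 - 143 = -135*(-54/5) - 143 = 1458 - 143 = 1315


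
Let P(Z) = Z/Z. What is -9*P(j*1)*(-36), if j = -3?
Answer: 324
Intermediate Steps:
P(Z) = 1
-9*P(j*1)*(-36) = -9*1*(-36) = -9*(-36) = -1*(-324) = 324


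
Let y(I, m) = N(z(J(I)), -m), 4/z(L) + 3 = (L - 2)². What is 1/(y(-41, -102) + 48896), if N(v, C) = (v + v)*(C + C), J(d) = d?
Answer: 923/45131824 ≈ 2.0451e-5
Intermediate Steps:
z(L) = 4/(-3 + (-2 + L)²) (z(L) = 4/(-3 + (L - 2)²) = 4/(-3 + (-2 + L)²))
N(v, C) = 4*C*v (N(v, C) = (2*v)*(2*C) = 4*C*v)
y(I, m) = -16*m/(-3 + (-2 + I)²) (y(I, m) = 4*(-m)*(4/(-3 + (-2 + I)²)) = -16*m/(-3 + (-2 + I)²))
1/(y(-41, -102) + 48896) = 1/(-16*(-102)/(-3 + (-2 - 41)²) + 48896) = 1/(-16*(-102)/(-3 + (-43)²) + 48896) = 1/(-16*(-102)/(-3 + 1849) + 48896) = 1/(-16*(-102)/1846 + 48896) = 1/(-16*(-102)*1/1846 + 48896) = 1/(816/923 + 48896) = 1/(45131824/923) = 923/45131824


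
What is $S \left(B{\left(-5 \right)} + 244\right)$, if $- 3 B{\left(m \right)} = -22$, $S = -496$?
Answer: $- \frac{373984}{3} \approx -1.2466 \cdot 10^{5}$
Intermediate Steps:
$B{\left(m \right)} = \frac{22}{3}$ ($B{\left(m \right)} = \left(- \frac{1}{3}\right) \left(-22\right) = \frac{22}{3}$)
$S \left(B{\left(-5 \right)} + 244\right) = - 496 \left(\frac{22}{3} + 244\right) = \left(-496\right) \frac{754}{3} = - \frac{373984}{3}$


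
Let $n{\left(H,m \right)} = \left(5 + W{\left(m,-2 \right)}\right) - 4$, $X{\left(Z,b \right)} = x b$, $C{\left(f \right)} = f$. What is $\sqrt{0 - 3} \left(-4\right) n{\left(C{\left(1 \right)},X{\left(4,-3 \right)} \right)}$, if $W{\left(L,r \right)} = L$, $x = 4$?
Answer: $44 i \sqrt{3} \approx 76.21 i$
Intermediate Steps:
$X{\left(Z,b \right)} = 4 b$
$n{\left(H,m \right)} = 1 + m$ ($n{\left(H,m \right)} = \left(5 + m\right) - 4 = 1 + m$)
$\sqrt{0 - 3} \left(-4\right) n{\left(C{\left(1 \right)},X{\left(4,-3 \right)} \right)} = \sqrt{0 - 3} \left(-4\right) \left(1 + 4 \left(-3\right)\right) = \sqrt{-3} \left(-4\right) \left(1 - 12\right) = i \sqrt{3} \left(-4\right) \left(-11\right) = - 4 i \sqrt{3} \left(-11\right) = 44 i \sqrt{3}$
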